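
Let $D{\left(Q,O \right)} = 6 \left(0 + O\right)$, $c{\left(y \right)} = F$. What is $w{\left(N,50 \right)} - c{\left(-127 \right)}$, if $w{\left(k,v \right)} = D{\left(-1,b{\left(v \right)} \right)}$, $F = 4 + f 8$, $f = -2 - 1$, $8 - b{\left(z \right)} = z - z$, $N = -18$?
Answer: $68$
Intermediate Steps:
$b{\left(z \right)} = 8$ ($b{\left(z \right)} = 8 - \left(z - z\right) = 8 - 0 = 8 + 0 = 8$)
$f = -3$ ($f = -2 - 1 = -3$)
$F = -20$ ($F = 4 - 24 = -20$)
$c{\left(y \right)} = -20$
$D{\left(Q,O \right)} = 6 O$
$w{\left(k,v \right)} = 48$ ($w{\left(k,v \right)} = 6 \cdot 8 = 48$)
$w{\left(N,50 \right)} - c{\left(-127 \right)} = 48 - -20 = 48 + 20 = 68$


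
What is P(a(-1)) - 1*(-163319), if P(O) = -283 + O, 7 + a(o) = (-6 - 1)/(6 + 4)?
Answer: 1630283/10 ≈ 1.6303e+5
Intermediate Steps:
a(o) = -77/10 (a(o) = -7 + (-6 - 1)/(6 + 4) = -7 - 7/10 = -77/10)
P(a(-1)) - 1*(-163319) = (-283 - 77/10) - 1*(-163319) = -2907/10 + 163319 = 1630283/10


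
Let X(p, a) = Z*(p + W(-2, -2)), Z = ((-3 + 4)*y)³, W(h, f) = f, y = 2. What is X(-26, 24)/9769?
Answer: -224/9769 ≈ -0.022930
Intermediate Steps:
Z = 8 (Z = ((-3 + 4)*2)³ = (1*2)³ = 2³ = 8)
X(p, a) = -16 + 8*p (X(p, a) = 8*(p - 2) = 8*(-2 + p) = -16 + 8*p)
X(-26, 24)/9769 = (-16 + 8*(-26))/9769 = (-16 - 208)*(1/9769) = -224*1/9769 = -224/9769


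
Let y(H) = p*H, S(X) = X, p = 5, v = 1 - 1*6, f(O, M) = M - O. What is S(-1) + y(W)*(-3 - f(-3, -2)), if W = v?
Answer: 99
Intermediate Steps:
v = -5 (v = 1 - 6 = -5)
W = -5
y(H) = 5*H
S(-1) + y(W)*(-3 - f(-3, -2)) = -1 + (5*(-5))*(-3 - (-2 - 1*(-3))) = -1 - 25*(-3 - (-2 + 3)) = -1 - 25*(-3 - 1*1) = -1 - 25*(-3 - 1) = -1 - 25*(-4) = -1 + 100 = 99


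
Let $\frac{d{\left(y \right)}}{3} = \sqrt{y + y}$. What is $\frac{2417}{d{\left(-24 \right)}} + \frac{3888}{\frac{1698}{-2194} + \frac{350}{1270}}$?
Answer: $- \frac{135418068}{17357} - \frac{2417 i \sqrt{3}}{36} \approx -7801.9 - 116.29 i$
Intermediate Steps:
$d{\left(y \right)} = 3 \sqrt{2} \sqrt{y}$ ($d{\left(y \right)} = 3 \sqrt{y + y} = 3 \sqrt{2 y} = 3 \sqrt{2} \sqrt{y}$)
$\frac{2417}{d{\left(-24 \right)}} + \frac{3888}{\frac{1698}{-2194} + \frac{350}{1270}} = \frac{2417}{3 \sqrt{2} \sqrt{-24}} + \frac{3888}{\frac{1698}{-2194} + \frac{350}{1270}} = \frac{2417}{3 \sqrt{2} \cdot 2 i \sqrt{6}} + \frac{3888}{1698 \left(- \frac{1}{2194}\right) + 350 \cdot \frac{1}{1270}} = \frac{2417}{12 i \sqrt{3}} + \frac{3888}{- \frac{849}{1097} + \frac{35}{127}} = 2417 \left(- \frac{i \sqrt{3}}{36}\right) + \frac{3888}{- \frac{69428}{139319}} = - \frac{2417 i \sqrt{3}}{36} + 3888 \left(- \frac{139319}{69428}\right) = - \frac{2417 i \sqrt{3}}{36} - \frac{135418068}{17357} = - \frac{135418068}{17357} - \frac{2417 i \sqrt{3}}{36}$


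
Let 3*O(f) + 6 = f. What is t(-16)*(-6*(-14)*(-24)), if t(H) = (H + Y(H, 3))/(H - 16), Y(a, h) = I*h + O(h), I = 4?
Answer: -315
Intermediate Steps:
O(f) = -2 + f/3
Y(a, h) = -2 + 13*h/3 (Y(a, h) = 4*h + (-2 + h/3) = -2 + 13*h/3)
t(H) = (11 + H)/(-16 + H) (t(H) = (H + (-2 + (13/3)*3))/(H - 16) = (H + (-2 + 13))/(-16 + H) = (H + 11)/(-16 + H) = (11 + H)/(-16 + H))
t(-16)*(-6*(-14)*(-24)) = ((11 - 16)/(-16 - 16))*(-6*(-14)*(-24)) = (-5/(-32))*(84*(-24)) = -1/32*(-5)*(-2016) = (5/32)*(-2016) = -315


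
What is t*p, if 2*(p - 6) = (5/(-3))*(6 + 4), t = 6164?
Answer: -43148/3 ≈ -14383.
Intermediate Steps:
p = -7/3 (p = 6 + ((5/(-3))*(6 + 4))/2 = 6 + ((5*(-⅓))*10)/2 = 6 + (-5/3*10)/2 = 6 + (½)*(-50/3) = 6 - 25/3 = -7/3 ≈ -2.3333)
t*p = 6164*(-7/3) = -43148/3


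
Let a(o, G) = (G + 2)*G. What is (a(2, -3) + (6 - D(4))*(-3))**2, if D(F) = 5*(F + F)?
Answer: 11025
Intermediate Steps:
D(F) = 10*F (D(F) = 5*(2*F) = 10*F)
a(o, G) = G*(2 + G) (a(o, G) = (2 + G)*G = G*(2 + G))
(a(2, -3) + (6 - D(4))*(-3))**2 = (-3*(2 - 3) + (6 - 10*4)*(-3))**2 = (-3*(-1) + (6 - 1*40)*(-3))**2 = (3 + (6 - 40)*(-3))**2 = (3 - 34*(-3))**2 = (3 + 102)**2 = 105**2 = 11025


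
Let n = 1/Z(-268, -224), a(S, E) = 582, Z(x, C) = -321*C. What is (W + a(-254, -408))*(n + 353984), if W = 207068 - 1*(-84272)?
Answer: 3715125706646057/35952 ≈ 1.0334e+11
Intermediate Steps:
W = 291340 (W = 207068 + 84272 = 291340)
n = 1/71904 (n = 1/(-321*(-224)) = 1/71904 ≈ 1.3907e-5)
(W + a(-254, -408))*(n + 353984) = (291340 + 582)*(1/71904 + 353984) = 291922*(25452865537/71904) = 3715125706646057/35952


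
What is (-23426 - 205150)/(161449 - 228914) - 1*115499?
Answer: -7791911459/67465 ≈ -1.1550e+5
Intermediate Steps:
(-23426 - 205150)/(161449 - 228914) - 1*115499 = -228576/(-67465) - 115499 = -228576*(-1/67465) - 115499 = 228576/67465 - 115499 = -7791911459/67465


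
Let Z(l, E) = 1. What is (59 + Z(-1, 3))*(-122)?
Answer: -7320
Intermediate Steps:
(59 + Z(-1, 3))*(-122) = (59 + 1)*(-122) = 60*(-122) = -7320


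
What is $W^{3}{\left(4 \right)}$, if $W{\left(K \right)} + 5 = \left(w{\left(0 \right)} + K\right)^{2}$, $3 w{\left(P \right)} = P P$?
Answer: $1331$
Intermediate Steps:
$w{\left(P \right)} = \frac{P^{2}}{3}$ ($w{\left(P \right)} = \frac{P P}{3} = \frac{P^{2}}{3}$)
$W{\left(K \right)} = -5 + K^{2}$ ($W{\left(K \right)} = -5 + \left(\frac{0^{2}}{3} + K\right)^{2} = -5 + \left(\frac{1}{3} \cdot 0 + K\right)^{2} = -5 + \left(0 + K\right)^{2} = -5 + K^{2}$)
$W^{3}{\left(4 \right)} = \left(-5 + 4^{2}\right)^{3} = \left(-5 + 16\right)^{3} = 11^{3} = 1331$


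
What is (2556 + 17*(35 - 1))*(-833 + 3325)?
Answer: 7809928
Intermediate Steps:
(2556 + 17*(35 - 1))*(-833 + 3325) = (2556 + 17*34)*2492 = (2556 + 578)*2492 = 3134*2492 = 7809928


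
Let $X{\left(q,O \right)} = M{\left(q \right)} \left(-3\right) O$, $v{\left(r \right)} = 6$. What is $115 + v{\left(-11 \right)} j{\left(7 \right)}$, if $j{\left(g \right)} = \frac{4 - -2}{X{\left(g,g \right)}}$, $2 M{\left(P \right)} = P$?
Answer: $\frac{5611}{49} \approx 114.51$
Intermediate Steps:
$M{\left(P \right)} = \frac{P}{2}$
$X{\left(q,O \right)} = - \frac{3 O q}{2}$ ($X{\left(q,O \right)} = \frac{q}{2} \left(-3\right) O = - \frac{3 q}{2} O = - \frac{3 O q}{2}$)
$j{\left(g \right)} = - \frac{4}{g^{2}}$ ($j{\left(g \right)} = \frac{4 - -2}{\left(- \frac{3}{2}\right) g g} = \frac{4 + 2}{\left(- \frac{3}{2}\right) g^{2}} = 6 \left(- \frac{2}{3 g^{2}}\right) = - \frac{4}{g^{2}}$)
$115 + v{\left(-11 \right)} j{\left(7 \right)} = 115 + 6 \left(- \frac{4}{49}\right) = 115 - \frac{24}{49} = \frac{5611}{49}$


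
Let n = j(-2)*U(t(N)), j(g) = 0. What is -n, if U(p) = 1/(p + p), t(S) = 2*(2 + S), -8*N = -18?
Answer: 0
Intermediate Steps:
N = 9/4 (N = -⅛*(-18) = 9/4 ≈ 2.2500)
t(S) = 4 + 2*S
U(p) = 1/(2*p)
n = 0 (n = 0*(1/(2*(4 + 2*(9/4)))) = 0*(1/(2*(4 + 9/2))) = 0*(1/(2*(17/2))) = 0*((½)*(2/17)) = 0*(1/17) = 0)
-n = -1*0 = 0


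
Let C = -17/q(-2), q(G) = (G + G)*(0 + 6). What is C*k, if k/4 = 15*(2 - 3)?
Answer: -85/2 ≈ -42.500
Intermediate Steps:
q(G) = 12*G (q(G) = (2*G)*6 = 12*G)
k = -60 (k = 4*(15*(2 - 3)) = 4*(15*(-1)) = 4*(-15) = -60)
C = 17/24 (C = -17/(12*(-2)) = -17/(-24) = -17*(-1/24) = 17/24 ≈ 0.70833)
C*k = (17/24)*(-60) = -85/2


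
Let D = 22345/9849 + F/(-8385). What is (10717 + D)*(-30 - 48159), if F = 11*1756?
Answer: -4738844153727666/9175985 ≈ -5.1644e+8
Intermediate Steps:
F = 19316
D = -320051/9175985 (D = 22345/9849 + 19316/(-8385) = 22345*(1/9849) + 19316*(-1/8385) = 22345/9849 - 19316/8385 = -320051/9175985 ≈ -0.034879)
(10717 + D)*(-30 - 48159) = (10717 - 320051/9175985)*(-30 - 48159) = (98338711194/9175985)*(-48189) = -4738844153727666/9175985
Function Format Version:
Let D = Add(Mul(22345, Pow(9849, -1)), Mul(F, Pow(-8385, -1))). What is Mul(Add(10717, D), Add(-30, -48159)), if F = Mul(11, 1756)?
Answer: Rational(-4738844153727666, 9175985) ≈ -5.1644e+8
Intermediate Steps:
F = 19316
D = Rational(-320051, 9175985) (D = Add(Mul(22345, Pow(9849, -1)), Mul(19316, Pow(-8385, -1))) = Add(Mul(22345, Rational(1, 9849)), Mul(19316, Rational(-1, 8385))) = Add(Rational(22345, 9849), Rational(-19316, 8385)) = Rational(-320051, 9175985) ≈ -0.034879)
Mul(Add(10717, D), Add(-30, -48159)) = Mul(Add(10717, Rational(-320051, 9175985)), Add(-30, -48159)) = Mul(Rational(98338711194, 9175985), -48189) = Rational(-4738844153727666, 9175985)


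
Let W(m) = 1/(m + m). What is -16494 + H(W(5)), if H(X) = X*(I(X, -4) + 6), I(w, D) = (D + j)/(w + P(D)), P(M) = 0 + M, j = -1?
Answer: -3216188/195 ≈ -16493.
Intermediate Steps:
P(M) = M
W(m) = 1/(2*m)
I(w, D) = (-1 + D)/(D + w) (I(w, D) = (D - 1)/(w + D) = (-1 + D)/(D + w))
H(X) = X*(6 - 5/(-4 + X)) (H(X) = X*((-1 - 4)/(-4 + X) + 6) = X*(-5/(-4 + X) + 6) = X*(6 - 5/(-4 + X)))
-16494 + H(W(5)) = -16494 + ((½)/5)*(-29 + 6*((½)/5))/(-4 + (½)/5) = -16494 + ((½)*(⅕))*(-29 + 6*((½)*(⅕)))/(-4 + (½)*(⅕)) = -16494 + (-29 + 6*(⅒))/(10*(-4 + ⅒)) = -16494 + (-29 + ⅗)/(10*(-39/10)) = -16494 + (⅒)*(-10/39)*(-142/5) = -16494 + 142/195 = -3216188/195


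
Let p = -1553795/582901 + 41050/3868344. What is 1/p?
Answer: -1127430792972/2993342739715 ≈ -0.37665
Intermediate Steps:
p = -2993342739715/1127430792972 (p = -1553795*1/582901 + 41050*(1/3868344) = -1553795/582901 + 20525/1934172 = -2993342739715/1127430792972 ≈ -2.6550)
1/p = 1/(-2993342739715/1127430792972) = -1127430792972/2993342739715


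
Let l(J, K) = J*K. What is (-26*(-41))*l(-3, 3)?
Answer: -9594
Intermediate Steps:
(-26*(-41))*l(-3, 3) = (-26*(-41))*(-3*3) = 1066*(-9) = -9594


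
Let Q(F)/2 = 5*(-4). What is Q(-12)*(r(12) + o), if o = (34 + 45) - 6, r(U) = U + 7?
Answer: -3680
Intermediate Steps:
r(U) = 7 + U
o = 73 (o = 79 - 6 = 73)
Q(F) = -40 (Q(F) = 2*(5*(-4)) = 2*(-20) = -40)
Q(-12)*(r(12) + o) = -40*((7 + 12) + 73) = -40*(19 + 73) = -40*92 = -3680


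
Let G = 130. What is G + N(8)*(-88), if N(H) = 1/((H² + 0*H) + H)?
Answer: 1159/9 ≈ 128.78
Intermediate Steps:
N(H) = 1/(H + H²) (N(H) = 1/((H² + 0) + H) = 1/(H² + H) = 1/(H + H²))
G + N(8)*(-88) = 130 + (1/(8*(1 + 8)))*(-88) = 130 + ((⅛)/9)*(-88) = 130 + ((⅛)*(⅑))*(-88) = 130 + (1/72)*(-88) = 130 - 11/9 = 1159/9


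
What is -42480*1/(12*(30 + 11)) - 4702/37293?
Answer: -132210002/1529013 ≈ -86.468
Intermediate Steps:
-42480*1/(12*(30 + 11)) - 4702/37293 = -42480/(41*12) - 4702*1/37293 = -42480/492 - 4702/37293 = -42480*1/492 - 4702/37293 = -3540/41 - 4702/37293 = -132210002/1529013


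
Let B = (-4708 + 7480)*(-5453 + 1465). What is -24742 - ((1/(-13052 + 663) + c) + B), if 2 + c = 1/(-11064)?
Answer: 1511902464615869/137071896 ≈ 1.1030e+7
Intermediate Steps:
c = -22129/11064 (c = -2 + 1/(-11064) = -2 - 1/11064 = -22129/11064 ≈ -2.0001)
B = -11054736 (B = 2772*(-3988) = -11054736)
-24742 - ((1/(-13052 + 663) + c) + B) = -24742 - ((1/(-13052 + 663) - 22129/11064) - 11054736) = -24742 - ((1/(-12389) - 22129/11064) - 11054736) = -24742 - ((-1/12389 - 22129/11064) - 11054736) = -24742 - (-274167245/137071896 - 11054736) = -24742 - 1*(-1515293897466701/137071896) = -24742 + 1515293897466701/137071896 = 1511902464615869/137071896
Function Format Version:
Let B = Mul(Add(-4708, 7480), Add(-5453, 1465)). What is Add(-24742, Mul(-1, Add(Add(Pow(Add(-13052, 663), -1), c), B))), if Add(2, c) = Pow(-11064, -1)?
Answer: Rational(1511902464615869, 137071896) ≈ 1.1030e+7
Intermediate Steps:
c = Rational(-22129, 11064) (c = Add(-2, Pow(-11064, -1)) = Add(-2, Rational(-1, 11064)) = Rational(-22129, 11064) ≈ -2.0001)
B = -11054736 (B = Mul(2772, -3988) = -11054736)
Add(-24742, Mul(-1, Add(Add(Pow(Add(-13052, 663), -1), c), B))) = Add(-24742, Mul(-1, Add(Add(Pow(Add(-13052, 663), -1), Rational(-22129, 11064)), -11054736))) = Add(-24742, Mul(-1, Add(Add(Pow(-12389, -1), Rational(-22129, 11064)), -11054736))) = Add(-24742, Mul(-1, Add(Add(Rational(-1, 12389), Rational(-22129, 11064)), -11054736))) = Add(-24742, Mul(-1, Add(Rational(-274167245, 137071896), -11054736))) = Add(-24742, Mul(-1, Rational(-1515293897466701, 137071896))) = Add(-24742, Rational(1515293897466701, 137071896)) = Rational(1511902464615869, 137071896)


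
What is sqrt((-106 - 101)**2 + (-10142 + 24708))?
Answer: sqrt(57415) ≈ 239.61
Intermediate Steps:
sqrt((-106 - 101)**2 + (-10142 + 24708)) = sqrt((-207)**2 + 14566) = sqrt(42849 + 14566) = sqrt(57415)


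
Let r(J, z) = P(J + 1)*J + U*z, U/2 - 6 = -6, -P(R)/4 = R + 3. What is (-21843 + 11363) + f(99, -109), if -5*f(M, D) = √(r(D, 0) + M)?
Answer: -10480 - I*√45681/5 ≈ -10480.0 - 42.746*I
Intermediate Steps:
P(R) = -12 - 4*R (P(R) = -4*(R + 3) = -4*(3 + R) = -12 - 4*R)
U = 0 (U = 12 + 2*(-6) = 12 - 12 = 0)
r(J, z) = J*(-16 - 4*J) (r(J, z) = (-12 - 4*(J + 1))*J + 0*z = (-12 - 4*(1 + J))*J + 0 = (-12 + (-4 - 4*J))*J + 0 = (-16 - 4*J)*J + 0 = J*(-16 - 4*J) + 0 = J*(-16 - 4*J))
f(M, D) = -√(M - 4*D*(4 + D))/5 (f(M, D) = -√(-4*D*(4 + D) + M)/5 = -√(M - 4*D*(4 + D))/5)
(-21843 + 11363) + f(99, -109) = (-21843 + 11363) - √(99 - 4*(-109)*(4 - 109))/5 = -10480 - √(99 - 4*(-109)*(-105))/5 = -10480 - √(99 - 45780)/5 = -10480 - I*√45681/5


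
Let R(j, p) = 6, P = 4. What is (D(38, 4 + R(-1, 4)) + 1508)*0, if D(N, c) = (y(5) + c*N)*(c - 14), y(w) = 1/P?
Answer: 0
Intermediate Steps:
y(w) = ¼ (y(w) = 1/4 = ¼)
D(N, c) = (-14 + c)*(¼ + N*c) (D(N, c) = (¼ + c*N)*(c - 14) = (¼ + N*c)*(-14 + c) = (-14 + c)*(¼ + N*c))
(D(38, 4 + R(-1, 4)) + 1508)*0 = ((-7/2 + (4 + 6)/4 + 38*(4 + 6)² - 14*38*(4 + 6)) + 1508)*0 = ((-7/2 + (¼)*10 + 38*10² - 14*38*10) + 1508)*0 = ((-7/2 + 5/2 + 38*100 - 5320) + 1508)*0 = ((-7/2 + 5/2 + 3800 - 5320) + 1508)*0 = (-1521 + 1508)*0 = -13*0 = 0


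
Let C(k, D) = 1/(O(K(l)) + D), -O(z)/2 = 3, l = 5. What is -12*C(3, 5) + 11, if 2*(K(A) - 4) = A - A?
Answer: 23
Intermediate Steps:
K(A) = 4 (K(A) = 4 + (A - A)/2 = 4 + (½)*0 = 4 + 0 = 4)
O(z) = -6 (O(z) = -2*3 = -6)
C(k, D) = 1/(-6 + D)
-12*C(3, 5) + 11 = -12/(-6 + 5) + 11 = -12/(-1) + 11 = -12*(-1) + 11 = 12 + 11 = 23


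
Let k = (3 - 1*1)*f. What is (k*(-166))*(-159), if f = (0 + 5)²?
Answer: 1319700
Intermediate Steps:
f = 25 (f = 5² = 25)
k = 50 (k = (3 - 1*1)*25 = (3 - 1)*25 = 2*25 = 50)
(k*(-166))*(-159) = (50*(-166))*(-159) = -8300*(-159) = 1319700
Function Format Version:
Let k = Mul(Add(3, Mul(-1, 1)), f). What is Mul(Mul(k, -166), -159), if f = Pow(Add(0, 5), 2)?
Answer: 1319700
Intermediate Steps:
f = 25 (f = Pow(5, 2) = 25)
k = 50 (k = Mul(Add(3, Mul(-1, 1)), 25) = Mul(Add(3, -1), 25) = Mul(2, 25) = 50)
Mul(Mul(k, -166), -159) = Mul(Mul(50, -166), -159) = Mul(-8300, -159) = 1319700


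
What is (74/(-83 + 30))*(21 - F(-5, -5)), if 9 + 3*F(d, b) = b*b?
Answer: -3478/159 ≈ -21.874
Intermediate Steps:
F(d, b) = -3 + b²/3 (F(d, b) = -3 + (b*b)/3 = -3 + b²/3)
(74/(-83 + 30))*(21 - F(-5, -5)) = (74/(-83 + 30))*(21 - (-3 + (⅓)*(-5)²)) = (74/(-53))*(21 - (-3 + (⅓)*25)) = (-1/53*74)*(21 - (-3 + 25/3)) = -74*(21 - 1*16/3)/53 = -74*(21 - 16/3)/53 = -74/53*47/3 = -3478/159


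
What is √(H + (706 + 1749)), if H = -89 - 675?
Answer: √1691 ≈ 41.122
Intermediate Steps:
H = -764
√(H + (706 + 1749)) = √(-764 + (706 + 1749)) = √(-764 + 2455) = √1691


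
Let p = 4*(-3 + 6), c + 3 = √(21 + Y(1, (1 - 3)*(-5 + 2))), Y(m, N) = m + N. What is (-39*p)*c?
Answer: 1404 - 936*√7 ≈ -1072.4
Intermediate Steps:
Y(m, N) = N + m
c = -3 + 2*√7 (c = -3 + √(21 + ((1 - 3)*(-5 + 2) + 1)) = -3 + √(21 + (-2*(-3) + 1)) = -3 + √(21 + (6 + 1)) = -3 + √(21 + 7) = -3 + √28 = -3 + 2*√7 ≈ 2.2915)
p = 12 (p = 4*3 = 12)
(-39*p)*c = (-39*12)*(-3 + 2*√7) = -468*(-3 + 2*√7) = 1404 - 936*√7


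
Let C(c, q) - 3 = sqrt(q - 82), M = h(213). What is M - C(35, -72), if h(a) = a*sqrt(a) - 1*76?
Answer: -79 + 213*sqrt(213) - I*sqrt(154) ≈ 3029.6 - 12.41*I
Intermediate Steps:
h(a) = -76 + a**(3/2) (h(a) = a**(3/2) - 76 = -76 + a**(3/2))
M = -76 + 213*sqrt(213) (M = -76 + 213**(3/2) = -76 + 213*sqrt(213) ≈ 3032.6)
C(c, q) = 3 + sqrt(-82 + q) (C(c, q) = 3 + sqrt(q - 82) = 3 + sqrt(-82 + q))
M - C(35, -72) = (-76 + 213*sqrt(213)) - (3 + sqrt(-82 - 72)) = (-76 + 213*sqrt(213)) - (3 + sqrt(-154)) = (-76 + 213*sqrt(213)) - (3 + I*sqrt(154)) = (-76 + 213*sqrt(213)) + (-3 - I*sqrt(154)) = -79 + 213*sqrt(213) - I*sqrt(154)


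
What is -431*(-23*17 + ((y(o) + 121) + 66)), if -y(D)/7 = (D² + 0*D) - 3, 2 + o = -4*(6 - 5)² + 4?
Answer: 90941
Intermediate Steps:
o = -2 (o = -2 + (-4*(6 - 5)² + 4) = -2 + (-4*1² + 4) = -2 + (-4*1 + 4) = -2 + (-4 + 4) = -2 + 0 = -2)
y(D) = 21 - 7*D² (y(D) = -7*((D² + 0*D) - 3) = -7*((D² + 0) - 3) = -7*(D² - 3) = -7*(-3 + D²) = 21 - 7*D²)
-431*(-23*17 + ((y(o) + 121) + 66)) = -431*(-23*17 + (((21 - 7*(-2)²) + 121) + 66)) = -431*(-391 + (((21 - 7*4) + 121) + 66)) = -431*(-391 + (((21 - 28) + 121) + 66)) = -431*(-391 + ((-7 + 121) + 66)) = -431*(-391 + (114 + 66)) = -431*(-391 + 180) = -431*(-211) = 90941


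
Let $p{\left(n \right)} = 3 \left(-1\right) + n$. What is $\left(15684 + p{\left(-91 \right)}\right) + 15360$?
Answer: $30950$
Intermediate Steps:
$p{\left(n \right)} = -3 + n$
$\left(15684 + p{\left(-91 \right)}\right) + 15360 = \left(15684 - 94\right) + 15360 = 15590 + 15360 = 30950$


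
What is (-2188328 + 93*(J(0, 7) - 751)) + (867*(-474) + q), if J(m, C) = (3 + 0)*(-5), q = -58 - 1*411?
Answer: -2670993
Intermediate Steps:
q = -469 (q = -58 - 411 = -469)
J(m, C) = -15 (J(m, C) = 3*(-5) = -15)
(-2188328 + 93*(J(0, 7) - 751)) + (867*(-474) + q) = (-2188328 + 93*(-15 - 751)) + (867*(-474) - 469) = (-2188328 + 93*(-766)) + (-410958 - 469) = (-2188328 - 71238) - 411427 = -2259566 - 411427 = -2670993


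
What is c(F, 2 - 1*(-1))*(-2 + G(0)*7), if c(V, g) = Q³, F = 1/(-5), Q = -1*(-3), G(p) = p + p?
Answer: -54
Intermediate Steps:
G(p) = 2*p
Q = 3
F = -⅕ ≈ -0.20000
c(V, g) = 27 (c(V, g) = 3³ = 27)
c(F, 2 - 1*(-1))*(-2 + G(0)*7) = 27*(-2 + (2*0)*7) = 27*(-2 + 0*7) = 27*(-2 + 0) = 27*(-2) = -54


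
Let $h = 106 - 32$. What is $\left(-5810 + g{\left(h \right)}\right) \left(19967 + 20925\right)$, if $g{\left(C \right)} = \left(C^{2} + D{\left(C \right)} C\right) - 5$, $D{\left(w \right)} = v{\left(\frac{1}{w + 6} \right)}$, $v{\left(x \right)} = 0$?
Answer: $-13862388$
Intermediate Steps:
$D{\left(w \right)} = 0$
$h = 74$
$g{\left(C \right)} = -5 + C^{2}$ ($g{\left(C \right)} = \left(C^{2} + 0 C\right) - 5 = \left(C^{2} + 0\right) - 5 = C^{2} - 5 = -5 + C^{2}$)
$\left(-5810 + g{\left(h \right)}\right) \left(19967 + 20925\right) = \left(-5810 - \left(5 - 74^{2}\right)\right) \left(19967 + 20925\right) = \left(-5810 + \left(-5 + 5476\right)\right) 40892 = \left(-5810 + 5471\right) 40892 = \left(-339\right) 40892 = -13862388$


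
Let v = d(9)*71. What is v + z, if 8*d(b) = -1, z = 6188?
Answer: 49433/8 ≈ 6179.1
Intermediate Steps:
d(b) = -⅛ (d(b) = (⅛)*(-1) = -⅛)
v = -71/8 (v = -⅛*71 = -71/8 ≈ -8.8750)
v + z = -71/8 + 6188 = 49433/8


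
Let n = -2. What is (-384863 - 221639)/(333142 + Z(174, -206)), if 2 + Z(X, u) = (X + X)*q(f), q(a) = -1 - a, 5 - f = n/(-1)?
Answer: -303251/165874 ≈ -1.8282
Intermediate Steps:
f = 3 (f = 5 - (-2)/(-1) = 5 - (-2)*(-1) = 5 - 1*2 = 5 - 2 = 3)
Z(X, u) = -2 - 8*X (Z(X, u) = -2 + (X + X)*(-1 - 1*3) = -2 + (2*X)*(-1 - 3) = -2 + (2*X)*(-4) = -2 - 8*X)
(-384863 - 221639)/(333142 + Z(174, -206)) = (-384863 - 221639)/(333142 + (-2 - 8*174)) = -606502/(333142 + (-2 - 1392)) = -606502/(333142 - 1394) = -606502/331748 = -606502*1/331748 = -303251/165874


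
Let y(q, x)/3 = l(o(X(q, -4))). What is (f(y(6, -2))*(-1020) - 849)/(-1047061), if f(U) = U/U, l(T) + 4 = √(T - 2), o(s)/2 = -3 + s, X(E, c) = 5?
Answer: 1869/1047061 ≈ 0.0017850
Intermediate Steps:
o(s) = -6 + 2*s (o(s) = 2*(-3 + s) = -6 + 2*s)
l(T) = -4 + √(-2 + T) (l(T) = -4 + √(T - 2) = -4 + √(-2 + T))
y(q, x) = -12 + 3*√2 (y(q, x) = 3*(-4 + √(-2 + (-6 + 2*5))) = 3*(-4 + √(-2 + (-6 + 10))) = 3*(-4 + √(-2 + 4)) = 3*(-4 + √2) = -12 + 3*√2)
f(U) = 1
(f(y(6, -2))*(-1020) - 849)/(-1047061) = (1*(-1020) - 849)/(-1047061) = (-1020 - 849)*(-1/1047061) = -1869*(-1/1047061) = 1869/1047061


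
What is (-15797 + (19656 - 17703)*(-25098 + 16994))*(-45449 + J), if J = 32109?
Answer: 211344406060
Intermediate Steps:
(-15797 + (19656 - 17703)*(-25098 + 16994))*(-45449 + J) = (-15797 + (19656 - 17703)*(-25098 + 16994))*(-45449 + 32109) = (-15797 + 1953*(-8104))*(-13340) = (-15797 - 15827112)*(-13340) = -15842909*(-13340) = 211344406060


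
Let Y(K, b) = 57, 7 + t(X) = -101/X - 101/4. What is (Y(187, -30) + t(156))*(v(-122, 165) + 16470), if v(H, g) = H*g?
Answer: -1146800/13 ≈ -88215.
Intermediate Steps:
t(X) = -129/4 - 101/X (t(X) = -7 + (-101/X - 101/4) = -7 + (-101/4 - 101/X) = -129/4 - 101/X)
(Y(187, -30) + t(156))*(v(-122, 165) + 16470) = (57 + (-129/4 - 101/156))*(-122*165 + 16470) = (57 + (-129/4 - 101*1/156))*(-20130 + 16470) = (57 + (-129/4 - 101/156))*(-3660) = (57 - 1283/39)*(-3660) = (940/39)*(-3660) = -1146800/13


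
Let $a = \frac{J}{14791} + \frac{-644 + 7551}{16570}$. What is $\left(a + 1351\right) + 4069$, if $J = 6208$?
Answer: $\frac{1328575863397}{245086870} \approx 5420.8$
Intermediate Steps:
$a = \frac{205027997}{245086870}$ ($a = \frac{6208}{14791} + \frac{-644 + 7551}{16570} = 6208 \cdot \frac{1}{14791} + 6907 \cdot \frac{1}{16570} = \frac{6208}{14791} + \frac{6907}{16570} = \frac{205027997}{245086870} \approx 0.83655$)
$\left(a + 1351\right) + 4069 = \left(\frac{205027997}{245086870} + 1351\right) + 4069 = \frac{331317389367}{245086870} + 4069 = \frac{1328575863397}{245086870}$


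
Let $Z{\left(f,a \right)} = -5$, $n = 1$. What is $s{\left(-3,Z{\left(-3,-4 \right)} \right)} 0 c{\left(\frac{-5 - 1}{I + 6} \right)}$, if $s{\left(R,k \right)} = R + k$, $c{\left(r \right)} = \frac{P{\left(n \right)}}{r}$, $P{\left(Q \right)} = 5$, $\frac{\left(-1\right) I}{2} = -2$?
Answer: $0$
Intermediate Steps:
$I = 4$ ($I = \left(-2\right) \left(-2\right) = 4$)
$c{\left(r \right)} = \frac{5}{r}$
$s{\left(-3,Z{\left(-3,-4 \right)} \right)} 0 c{\left(\frac{-5 - 1}{I + 6} \right)} = \left(-3 - 5\right) 0 \frac{5}{\left(-5 - 1\right) \frac{1}{4 + 6}} = \left(-8\right) 0 \frac{5}{\left(-6\right) \frac{1}{10}} = 0 \frac{5}{\left(-6\right) \frac{1}{10}} = 0 \frac{5}{- \frac{3}{5}} = 0 \cdot 5 \left(- \frac{5}{3}\right) = 0 \left(- \frac{25}{3}\right) = 0$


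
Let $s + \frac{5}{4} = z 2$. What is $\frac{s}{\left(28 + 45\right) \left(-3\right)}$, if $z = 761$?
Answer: $- \frac{6083}{876} \approx -6.9441$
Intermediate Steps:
$s = \frac{6083}{4}$ ($s = - \frac{5}{4} + 761 \cdot 2 = - \frac{5}{4} + 1522 = \frac{6083}{4} \approx 1520.8$)
$\frac{s}{\left(28 + 45\right) \left(-3\right)} = \frac{6083}{4 \left(28 + 45\right) \left(-3\right)} = \frac{6083}{4 \cdot 73 \left(-3\right)} = \frac{6083}{4 \left(-219\right)} = \frac{6083}{4} \left(- \frac{1}{219}\right) = - \frac{6083}{876}$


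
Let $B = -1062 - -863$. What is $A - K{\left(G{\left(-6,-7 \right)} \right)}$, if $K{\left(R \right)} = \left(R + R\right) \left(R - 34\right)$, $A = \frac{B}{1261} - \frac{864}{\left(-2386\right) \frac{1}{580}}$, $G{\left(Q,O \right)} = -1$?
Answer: $\frac{210412643}{1504373} \approx 139.87$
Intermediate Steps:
$B = -199$ ($B = -1062 + 863 = -199$)
$A = \frac{315718753}{1504373}$ ($A = - \frac{199}{1261} - \frac{864}{\left(-2386\right) \frac{1}{580}} = \left(-199\right) \frac{1}{1261} - \frac{864}{\left(-2386\right) \frac{1}{580}} = - \frac{199}{1261} - \frac{864}{- \frac{1193}{290}} = - \frac{199}{1261} - - \frac{250560}{1193} = - \frac{199}{1261} + \frac{250560}{1193} = \frac{315718753}{1504373} \approx 209.87$)
$K{\left(R \right)} = 2 R \left(-34 + R\right)$
$A - K{\left(G{\left(-6,-7 \right)} \right)} = \frac{315718753}{1504373} - 2 \left(-1\right) \left(-34 - 1\right) = \frac{315718753}{1504373} - 2 \left(-1\right) \left(-35\right) = \frac{315718753}{1504373} - 70 = \frac{210412643}{1504373}$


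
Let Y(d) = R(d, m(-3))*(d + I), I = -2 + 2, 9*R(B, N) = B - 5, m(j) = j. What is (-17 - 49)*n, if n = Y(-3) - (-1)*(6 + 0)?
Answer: -572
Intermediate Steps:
R(B, N) = -5/9 + B/9 (R(B, N) = (B - 5)/9 = (-5 + B)/9 = -5/9 + B/9)
I = 0
Y(d) = d*(-5/9 + d/9) (Y(d) = (-5/9 + d/9)*(d + 0) = (-5/9 + d/9)*d = d*(-5/9 + d/9))
n = 26/3 (n = (⅑)*(-3)*(-5 - 3) - (-1)*(6 + 0) = (⅑)*(-3)*(-8) - (-1)*6 = 8/3 - 1*(-6) = 8/3 + 6 = 26/3 ≈ 8.6667)
(-17 - 49)*n = (-17 - 49)*(26/3) = -66*26/3 = -572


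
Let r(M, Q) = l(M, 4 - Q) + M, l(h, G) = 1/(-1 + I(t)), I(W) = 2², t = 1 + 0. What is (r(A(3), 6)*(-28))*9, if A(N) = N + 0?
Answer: -840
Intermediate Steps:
t = 1
A(N) = N
I(W) = 4
l(h, G) = ⅓ (l(h, G) = 1/(-1 + 4) = 1/3 = ⅓)
r(M, Q) = ⅓ + M
(r(A(3), 6)*(-28))*9 = ((⅓ + 3)*(-28))*9 = ((10/3)*(-28))*9 = -280/3*9 = -840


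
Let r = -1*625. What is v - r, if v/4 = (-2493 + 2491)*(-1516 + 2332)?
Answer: -5903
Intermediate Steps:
v = -6528 (v = 4*((-2493 + 2491)*(-1516 + 2332)) = 4*(-2*816) = 4*(-1632) = -6528)
r = -625
v - r = -6528 - 1*(-625) = -6528 + 625 = -5903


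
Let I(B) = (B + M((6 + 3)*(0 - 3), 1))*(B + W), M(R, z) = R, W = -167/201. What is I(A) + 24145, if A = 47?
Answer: 5038745/201 ≈ 25068.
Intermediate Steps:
W = -167/201 (W = -167*1/201 = -167/201 ≈ -0.83085)
I(B) = (-27 + B)*(-167/201 + B) (I(B) = (B + (6 + 3)*(0 - 3))*(B - 167/201) = (B + 9*(-3))*(-167/201 + B) = (B - 27)*(-167/201 + B) = (-27 + B)*(-167/201 + B))
I(A) + 24145 = (1503/67 + 47² - 5594/201*47) + 24145 = (1503/67 + 2209 - 262918/201) + 24145 = 185600/201 + 24145 = 5038745/201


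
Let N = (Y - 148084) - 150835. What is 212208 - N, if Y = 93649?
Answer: 417478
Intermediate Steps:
N = -205270 (N = (93649 - 148084) - 150835 = -54435 - 150835 = -205270)
212208 - N = 212208 - 1*(-205270) = 212208 + 205270 = 417478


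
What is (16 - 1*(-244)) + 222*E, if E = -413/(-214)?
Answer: 73663/107 ≈ 688.44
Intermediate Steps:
E = 413/214 (E = -413*(-1/214) = 413/214 ≈ 1.9299)
(16 - 1*(-244)) + 222*E = (16 - 1*(-244)) + 222*(413/214) = (16 + 244) + 45843/107 = 260 + 45843/107 = 73663/107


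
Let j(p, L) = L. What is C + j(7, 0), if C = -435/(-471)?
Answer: 145/157 ≈ 0.92357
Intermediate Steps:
C = 145/157 (C = -435*(-1/471) = 145/157 ≈ 0.92357)
C + j(7, 0) = 145/157 + 0 = 145/157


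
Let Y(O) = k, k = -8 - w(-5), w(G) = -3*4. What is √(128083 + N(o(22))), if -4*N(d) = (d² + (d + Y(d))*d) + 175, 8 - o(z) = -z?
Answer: 21*√1157/2 ≈ 357.15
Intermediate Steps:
w(G) = -12
o(z) = 8 + z (o(z) = 8 - (-1)*z = 8 + z)
k = 4 (k = -8 - 1*(-12) = -8 + 12 = 4)
Y(O) = 4
N(d) = -175/4 - d²/4 - d*(4 + d)/4 (N(d) = -((d² + (d + 4)*d) + 175)/4 = -((d² + (4 + d)*d) + 175)/4 = -((d² + d*(4 + d)) + 175)/4 = -(175 + d² + d*(4 + d))/4 = -175/4 - d²/4 - d*(4 + d)/4)
√(128083 + N(o(22))) = √(128083 + (-175/4 - (8 + 22) - (8 + 22)²/2)) = √(128083 + (-175/4 - 1*30 - ½*30²)) = √(128083 + (-175/4 - 30 - ½*900)) = √(128083 + (-175/4 - 30 - 450)) = √(128083 - 2095/4) = √(510237/4) = 21*√1157/2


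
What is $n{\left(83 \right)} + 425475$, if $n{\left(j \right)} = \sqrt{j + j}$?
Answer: $425475 + \sqrt{166} \approx 4.2549 \cdot 10^{5}$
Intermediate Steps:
$n{\left(j \right)} = \sqrt{2} \sqrt{j}$ ($n{\left(j \right)} = \sqrt{2 j} = \sqrt{2} \sqrt{j}$)
$n{\left(83 \right)} + 425475 = \sqrt{2} \sqrt{83} + 425475 = \sqrt{166} + 425475 = 425475 + \sqrt{166}$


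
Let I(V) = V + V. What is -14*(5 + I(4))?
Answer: -182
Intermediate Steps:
I(V) = 2*V
-14*(5 + I(4)) = -14*(5 + 2*4) = -14*(5 + 8) = -14*13 = -182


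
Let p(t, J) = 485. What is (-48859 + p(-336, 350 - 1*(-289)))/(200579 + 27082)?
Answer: -48374/227661 ≈ -0.21248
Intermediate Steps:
(-48859 + p(-336, 350 - 1*(-289)))/(200579 + 27082) = (-48859 + 485)/(200579 + 27082) = -48374/227661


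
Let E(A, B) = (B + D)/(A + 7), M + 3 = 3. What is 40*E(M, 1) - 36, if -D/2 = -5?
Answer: 188/7 ≈ 26.857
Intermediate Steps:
M = 0 (M = -3 + 3 = 0)
D = 10 (D = -2*(-5) = 10)
E(A, B) = (10 + B)/(7 + A) (E(A, B) = (B + 10)/(A + 7) = (10 + B)/(7 + A))
40*E(M, 1) - 36 = 40*((10 + 1)/(7 + 0)) - 36 = 40*(11/7) - 36 = 440/7 - 36 = 188/7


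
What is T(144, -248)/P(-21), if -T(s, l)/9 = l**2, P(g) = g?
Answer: 184512/7 ≈ 26359.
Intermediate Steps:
T(s, l) = -9*l**2
T(144, -248)/P(-21) = -9*(-248)**2/(-21) = -9*61504*(-1/21) = -553536*(-1/21) = 184512/7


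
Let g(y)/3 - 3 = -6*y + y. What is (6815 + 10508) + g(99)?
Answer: 15847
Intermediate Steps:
g(y) = 9 - 15*y (g(y) = 9 + 3*(-6*y + y) = 9 + 3*(-5*y) = 9 - 15*y)
(6815 + 10508) + g(99) = (6815 + 10508) + (9 - 15*99) = 17323 + (9 - 1485) = 17323 - 1476 = 15847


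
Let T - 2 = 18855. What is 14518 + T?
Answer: 33375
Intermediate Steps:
T = 18857 (T = 2 + 18855 = 18857)
14518 + T = 14518 + 18857 = 33375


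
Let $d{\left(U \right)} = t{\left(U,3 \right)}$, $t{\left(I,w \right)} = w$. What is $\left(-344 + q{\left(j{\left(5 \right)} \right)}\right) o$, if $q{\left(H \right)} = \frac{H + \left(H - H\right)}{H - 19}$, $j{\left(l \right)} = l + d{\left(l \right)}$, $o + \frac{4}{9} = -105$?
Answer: $\frac{1199536}{33} \approx 36350.0$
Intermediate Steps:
$o = - \frac{949}{9}$ ($o = - \frac{4}{9} - 105 = - \frac{949}{9} \approx -105.44$)
$d{\left(U \right)} = 3$
$j{\left(l \right)} = 3 + l$ ($j{\left(l \right)} = l + 3 = 3 + l$)
$q{\left(H \right)} = \frac{H}{-19 + H}$ ($q{\left(H \right)} = \frac{H + 0}{-19 + H} = \frac{H}{-19 + H}$)
$\left(-344 + q{\left(j{\left(5 \right)} \right)}\right) o = \left(-344 + \frac{3 + 5}{-19 + \left(3 + 5\right)}\right) \left(- \frac{949}{9}\right) = \left(-344 + \frac{8}{-19 + 8}\right) \left(- \frac{949}{9}\right) = \left(-344 + \frac{8}{-11}\right) \left(- \frac{949}{9}\right) = \left(-344 + 8 \left(- \frac{1}{11}\right)\right) \left(- \frac{949}{9}\right) = \left(-344 - \frac{8}{11}\right) \left(- \frac{949}{9}\right) = \left(- \frac{3792}{11}\right) \left(- \frac{949}{9}\right) = \frac{1199536}{33}$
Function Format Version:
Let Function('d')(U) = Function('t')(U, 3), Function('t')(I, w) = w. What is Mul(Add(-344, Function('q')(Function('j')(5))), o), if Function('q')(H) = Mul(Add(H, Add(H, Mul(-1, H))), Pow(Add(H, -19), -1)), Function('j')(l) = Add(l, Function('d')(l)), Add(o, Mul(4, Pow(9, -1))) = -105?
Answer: Rational(1199536, 33) ≈ 36350.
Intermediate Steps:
o = Rational(-949, 9) (o = Add(Rational(-4, 9), -105) = Rational(-949, 9) ≈ -105.44)
Function('d')(U) = 3
Function('j')(l) = Add(3, l) (Function('j')(l) = Add(l, 3) = Add(3, l))
Function('q')(H) = Mul(H, Pow(Add(-19, H), -1)) (Function('q')(H) = Mul(Add(H, 0), Pow(Add(-19, H), -1)) = Mul(H, Pow(Add(-19, H), -1)))
Mul(Add(-344, Function('q')(Function('j')(5))), o) = Mul(Add(-344, Mul(Add(3, 5), Pow(Add(-19, Add(3, 5)), -1))), Rational(-949, 9)) = Mul(Add(-344, Mul(8, Pow(Add(-19, 8), -1))), Rational(-949, 9)) = Mul(Add(-344, Mul(8, Pow(-11, -1))), Rational(-949, 9)) = Mul(Add(-344, Mul(8, Rational(-1, 11))), Rational(-949, 9)) = Mul(Add(-344, Rational(-8, 11)), Rational(-949, 9)) = Mul(Rational(-3792, 11), Rational(-949, 9)) = Rational(1199536, 33)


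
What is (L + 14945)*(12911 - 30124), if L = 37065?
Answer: -895248130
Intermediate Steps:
(L + 14945)*(12911 - 30124) = (37065 + 14945)*(12911 - 30124) = 52010*(-17213) = -895248130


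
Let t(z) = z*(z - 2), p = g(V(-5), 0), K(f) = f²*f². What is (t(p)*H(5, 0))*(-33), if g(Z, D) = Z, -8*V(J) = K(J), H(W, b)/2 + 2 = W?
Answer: -39661875/32 ≈ -1.2394e+6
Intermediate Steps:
H(W, b) = -4 + 2*W
K(f) = f⁴
V(J) = -J⁴/8
p = -625/8 (p = -⅛*(-5)⁴ = -⅛*625 = -625/8 ≈ -78.125)
t(z) = z*(-2 + z)
(t(p)*H(5, 0))*(-33) = ((-625*(-2 - 625/8)/8)*(-4 + 2*5))*(-33) = ((-625/8*(-641/8))*(-4 + 10))*(-33) = ((400625/64)*6)*(-33) = (1201875/32)*(-33) = -39661875/32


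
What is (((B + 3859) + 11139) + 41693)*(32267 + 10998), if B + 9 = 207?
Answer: 2461302585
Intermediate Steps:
B = 198 (B = -9 + 207 = 198)
(((B + 3859) + 11139) + 41693)*(32267 + 10998) = (((198 + 3859) + 11139) + 41693)*(32267 + 10998) = ((4057 + 11139) + 41693)*43265 = (15196 + 41693)*43265 = 56889*43265 = 2461302585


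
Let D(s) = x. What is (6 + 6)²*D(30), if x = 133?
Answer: 19152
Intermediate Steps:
D(s) = 133
(6 + 6)²*D(30) = (6 + 6)²*133 = 12²*133 = 144*133 = 19152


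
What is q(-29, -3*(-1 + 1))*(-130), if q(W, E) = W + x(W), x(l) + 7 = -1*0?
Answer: 4680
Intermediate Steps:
x(l) = -7 (x(l) = -7 - 1*0 = -7 + 0 = -7)
q(W, E) = -7 + W (q(W, E) = W - 7 = -7 + W)
q(-29, -3*(-1 + 1))*(-130) = (-7 - 29)*(-130) = -36*(-130) = 4680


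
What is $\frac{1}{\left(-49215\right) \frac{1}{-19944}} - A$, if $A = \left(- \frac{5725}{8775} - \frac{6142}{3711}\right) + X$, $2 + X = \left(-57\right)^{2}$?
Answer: $- \frac{23108531694134}{7122837735} \approx -3244.3$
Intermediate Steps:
$X = 3247$ ($X = -2 + \left(-57\right)^{2} = -2 + 3249 = 3247$)
$A = \frac{1408803302}{434187}$ ($A = \left(- \frac{5725}{8775} - \frac{6142}{3711}\right) + 3247 = \left(\left(-5725\right) \frac{1}{8775} - \frac{6142}{3711}\right) + 3247 = \left(- \frac{229}{351} - \frac{6142}{3711}\right) + 3247 = - \frac{1001887}{434187} + 3247 = \frac{1408803302}{434187} \approx 3244.7$)
$\frac{1}{\left(-49215\right) \frac{1}{-19944}} - A = \frac{1}{\left(-49215\right) \frac{1}{-19944}} - \frac{1408803302}{434187} = \frac{1}{\left(-49215\right) \left(- \frac{1}{19944}\right)} - \frac{1408803302}{434187} = \frac{1}{\frac{16405}{6648}} - \frac{1408803302}{434187} = \frac{6648}{16405} - \frac{1408803302}{434187} = - \frac{23108531694134}{7122837735}$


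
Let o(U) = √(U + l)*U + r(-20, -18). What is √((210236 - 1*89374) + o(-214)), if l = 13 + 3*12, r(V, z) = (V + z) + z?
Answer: √(120806 - 214*I*√165) ≈ 347.59 - 3.954*I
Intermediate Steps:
r(V, z) = V + 2*z
l = 49 (l = 13 + 36 = 49)
o(U) = -56 + U*√(49 + U) (o(U) = √(U + 49)*U + (-20 + 2*(-18)) = √(49 + U)*U + (-20 - 36) = U*√(49 + U) - 56 = -56 + U*√(49 + U))
√((210236 - 1*89374) + o(-214)) = √((210236 - 1*89374) + (-56 - 214*√(49 - 214))) = √((210236 - 89374) + (-56 - 214*I*√165)) = √(120862 + (-56 - 214*I*√165)) = √(120806 - 214*I*√165)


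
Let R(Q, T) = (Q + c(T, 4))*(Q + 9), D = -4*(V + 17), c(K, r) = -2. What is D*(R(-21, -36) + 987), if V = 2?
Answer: -95988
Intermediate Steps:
D = -76 (D = -4*(2 + 17) = -4*19 = -76)
R(Q, T) = (-2 + Q)*(9 + Q) (R(Q, T) = (Q - 2)*(Q + 9) = (-2 + Q)*(9 + Q))
D*(R(-21, -36) + 987) = -76*((-18 + (-21)² + 7*(-21)) + 987) = -76*((-18 + 441 - 147) + 987) = -76*(276 + 987) = -76*1263 = -95988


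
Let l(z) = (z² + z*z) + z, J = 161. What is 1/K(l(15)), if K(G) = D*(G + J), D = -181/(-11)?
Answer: 11/113306 ≈ 9.7082e-5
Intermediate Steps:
D = 181/11 (D = -181*(-1/11) = 181/11 ≈ 16.455)
l(z) = z + 2*z² (l(z) = (z² + z²) + z = 2*z² + z = z + 2*z²)
K(G) = 29141/11 + 181*G/11 (K(G) = 181*(G + 161)/11 = 181*(161 + G)/11 = 29141/11 + 181*G/11)
1/K(l(15)) = 1/(29141/11 + 181*(15*(1 + 2*15))/11) = 1/(29141/11 + 181*(15*(1 + 30))/11) = 1/(29141/11 + 181*(15*31)/11) = 1/(29141/11 + (181/11)*465) = 1/(29141/11 + 84165/11) = 1/(113306/11) = 11/113306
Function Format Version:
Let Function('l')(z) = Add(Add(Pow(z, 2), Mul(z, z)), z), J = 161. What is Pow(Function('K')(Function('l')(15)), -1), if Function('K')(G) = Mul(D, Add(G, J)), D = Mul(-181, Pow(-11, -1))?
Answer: Rational(11, 113306) ≈ 9.7082e-5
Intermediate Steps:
D = Rational(181, 11) (D = Mul(-181, Rational(-1, 11)) = Rational(181, 11) ≈ 16.455)
Function('l')(z) = Add(z, Mul(2, Pow(z, 2))) (Function('l')(z) = Add(Add(Pow(z, 2), Pow(z, 2)), z) = Add(Mul(2, Pow(z, 2)), z) = Add(z, Mul(2, Pow(z, 2))))
Function('K')(G) = Add(Rational(29141, 11), Mul(Rational(181, 11), G)) (Function('K')(G) = Mul(Rational(181, 11), Add(G, 161)) = Mul(Rational(181, 11), Add(161, G)) = Add(Rational(29141, 11), Mul(Rational(181, 11), G)))
Pow(Function('K')(Function('l')(15)), -1) = Pow(Add(Rational(29141, 11), Mul(Rational(181, 11), Mul(15, Add(1, Mul(2, 15))))), -1) = Pow(Add(Rational(29141, 11), Mul(Rational(181, 11), Mul(15, Add(1, 30)))), -1) = Pow(Add(Rational(29141, 11), Mul(Rational(181, 11), Mul(15, 31))), -1) = Pow(Add(Rational(29141, 11), Mul(Rational(181, 11), 465)), -1) = Pow(Add(Rational(29141, 11), Rational(84165, 11)), -1) = Pow(Rational(113306, 11), -1) = Rational(11, 113306)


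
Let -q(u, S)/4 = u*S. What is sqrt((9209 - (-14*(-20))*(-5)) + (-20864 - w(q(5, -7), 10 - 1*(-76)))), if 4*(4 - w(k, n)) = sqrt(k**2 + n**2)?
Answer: sqrt(-41036 + 2*sqrt(6749))/2 ≈ 101.08*I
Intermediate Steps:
q(u, S) = -4*S*u (q(u, S) = -4*u*S = -4*S*u)
w(k, n) = 4 - sqrt(k**2 + n**2)/4
sqrt((9209 - (-14*(-20))*(-5)) + (-20864 - w(q(5, -7), 10 - 1*(-76)))) = sqrt((9209 - (-14*(-20))*(-5)) + (-20864 - (4 - sqrt((-4*(-7)*5)**2 + (10 - 1*(-76))**2)/4))) = sqrt((9209 - 280*(-5)) + (-20864 - (4 - sqrt(140**2 + (10 + 76)**2)/4))) = sqrt((9209 - 1*(-1400)) + (-20864 - (4 - sqrt(19600 + 86**2)/4))) = sqrt((9209 + 1400) + (-20864 - (4 - sqrt(19600 + 7396)/4))) = sqrt(10609 + (-20864 - (4 - sqrt(6749)/2))) = sqrt(10609 + (-20864 + (-4 + sqrt(6749)/2))) = sqrt(10609 + (-20868 + sqrt(6749)/2)) = sqrt(-10259 + sqrt(6749)/2)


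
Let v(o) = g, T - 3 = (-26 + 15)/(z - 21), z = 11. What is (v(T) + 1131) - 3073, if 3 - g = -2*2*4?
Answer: -1923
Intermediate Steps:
g = 19 (g = 3 - (-2*2)*4 = 3 - (-4)*4 = 3 - 1*(-16) = 3 + 16 = 19)
T = 41/10 (T = 3 + (-26 + 15)/(11 - 21) = 3 - 11/(-10) = 3 - 11*(-⅒) = 3 + 11/10 = 41/10 ≈ 4.1000)
v(o) = 19
(v(T) + 1131) - 3073 = (19 + 1131) - 3073 = 1150 - 3073 = -1923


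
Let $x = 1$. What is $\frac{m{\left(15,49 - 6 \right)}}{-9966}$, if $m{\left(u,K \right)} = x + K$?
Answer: $- \frac{2}{453} \approx -0.004415$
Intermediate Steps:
$m{\left(u,K \right)} = 1 + K$
$\frac{m{\left(15,49 - 6 \right)}}{-9966} = \frac{1 + \left(49 - 6\right)}{-9966} = \left(1 + 43\right) \left(- \frac{1}{9966}\right) = 44 \left(- \frac{1}{9966}\right) = - \frac{2}{453}$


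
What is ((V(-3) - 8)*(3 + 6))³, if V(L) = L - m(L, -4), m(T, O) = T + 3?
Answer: -970299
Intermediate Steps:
m(T, O) = 3 + T
V(L) = -3 (V(L) = L - (3 + L) = L + (-3 - L) = -3)
((V(-3) - 8)*(3 + 6))³ = ((-3 - 8)*(3 + 6))³ = (-11*9)³ = (-99)³ = -970299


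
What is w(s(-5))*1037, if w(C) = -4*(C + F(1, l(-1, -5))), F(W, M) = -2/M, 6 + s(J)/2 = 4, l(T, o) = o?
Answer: 74664/5 ≈ 14933.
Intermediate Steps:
s(J) = -4 (s(J) = -12 + 2*4 = -12 + 8 = -4)
w(C) = -8/5 - 4*C (w(C) = -4*(C - 2/(-5)) = -4*(C - 2*(-⅕)) = -4*(C + ⅖) = -4*(⅖ + C) = -8/5 - 4*C)
w(s(-5))*1037 = (-8/5 - 4*(-4))*1037 = (-8/5 + 16)*1037 = (72/5)*1037 = 74664/5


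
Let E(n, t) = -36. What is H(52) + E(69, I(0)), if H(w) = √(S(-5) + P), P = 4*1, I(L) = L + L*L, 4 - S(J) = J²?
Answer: -36 + I*√17 ≈ -36.0 + 4.1231*I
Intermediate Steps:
S(J) = 4 - J²
I(L) = L + L²
P = 4
H(w) = I*√17 (H(w) = √((4 - 1*(-5)²) + 4) = √((4 - 1*25) + 4) = √((4 - 25) + 4) = √(-21 + 4) = √(-17) = I*√17)
H(52) + E(69, I(0)) = I*√17 - 36 = -36 + I*√17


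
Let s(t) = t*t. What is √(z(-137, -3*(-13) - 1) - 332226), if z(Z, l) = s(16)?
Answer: I*√331970 ≈ 576.17*I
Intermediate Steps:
s(t) = t²
z(Z, l) = 256 (z(Z, l) = 16² = 256)
√(z(-137, -3*(-13) - 1) - 332226) = √(256 - 332226) = √(-331970) = I*√331970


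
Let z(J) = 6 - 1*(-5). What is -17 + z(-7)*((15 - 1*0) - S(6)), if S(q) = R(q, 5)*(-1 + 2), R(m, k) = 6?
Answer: 82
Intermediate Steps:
z(J) = 11 (z(J) = 6 + 5 = 11)
S(q) = 6 (S(q) = 6*(-1 + 2) = 6*1 = 6)
-17 + z(-7)*((15 - 1*0) - S(6)) = -17 + 11*((15 - 1*0) - 1*6) = -17 + 11*((15 + 0) - 6) = -17 + 11*(15 - 6) = -17 + 11*9 = -17 + 99 = 82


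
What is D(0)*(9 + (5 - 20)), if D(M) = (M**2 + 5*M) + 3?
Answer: -18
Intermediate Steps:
D(M) = 3 + M**2 + 5*M
D(0)*(9 + (5 - 20)) = (3 + 0**2 + 5*0)*(9 + (5 - 20)) = (3 + 0 + 0)*(9 - 15) = 3*(-6) = -18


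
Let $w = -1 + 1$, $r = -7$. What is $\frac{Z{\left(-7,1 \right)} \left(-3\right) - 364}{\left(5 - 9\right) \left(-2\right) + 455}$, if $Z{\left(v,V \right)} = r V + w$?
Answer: $- \frac{343}{463} \approx -0.74082$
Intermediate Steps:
$w = 0$
$Z{\left(v,V \right)} = - 7 V$ ($Z{\left(v,V \right)} = - 7 V + 0 = - 7 V$)
$\frac{Z{\left(-7,1 \right)} \left(-3\right) - 364}{\left(5 - 9\right) \left(-2\right) + 455} = \frac{\left(-7\right) 1 \left(-3\right) - 364}{\left(5 - 9\right) \left(-2\right) + 455} = \frac{\left(-7\right) \left(-3\right) - 364}{\left(-4\right) \left(-2\right) + 455} = \frac{21 - 364}{8 + 455} = \frac{1}{463} \left(-343\right) = - \frac{343}{463}$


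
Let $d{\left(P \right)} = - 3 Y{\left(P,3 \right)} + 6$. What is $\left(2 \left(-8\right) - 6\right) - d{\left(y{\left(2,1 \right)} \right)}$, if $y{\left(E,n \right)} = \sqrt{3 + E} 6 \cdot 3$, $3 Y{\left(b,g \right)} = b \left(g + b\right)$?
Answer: $1592 + 54 \sqrt{5} \approx 1712.7$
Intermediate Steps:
$Y{\left(b,g \right)} = \frac{b \left(b + g\right)}{3}$ ($Y{\left(b,g \right)} = \frac{b \left(g + b\right)}{3} = \frac{b \left(b + g\right)}{3}$)
$y{\left(E,n \right)} = 18 \sqrt{3 + E}$ ($y{\left(E,n \right)} = 6 \sqrt{3 + E} 3 = 18 \sqrt{3 + E}$)
$d{\left(P \right)} = 6 - P \left(3 + P\right)$ ($d{\left(P \right)} = - 3 \frac{P \left(P + 3\right)}{3} + 6 = - 3 \frac{P \left(3 + P\right)}{3} + 6 = - P \left(3 + P\right) + 6 = 6 - P \left(3 + P\right)$)
$\left(2 \left(-8\right) - 6\right) - d{\left(y{\left(2,1 \right)} \right)} = \left(2 \left(-8\right) - 6\right) - \left(6 - 18 \sqrt{3 + 2} \left(3 + 18 \sqrt{3 + 2}\right)\right) = \left(-16 - 6\right) - \left(6 - 18 \sqrt{5} \left(3 + 18 \sqrt{5}\right)\right) = -22 - \left(6 - 18 \sqrt{5} \left(3 + 18 \sqrt{5}\right)\right) = -28 + 18 \sqrt{5} \left(3 + 18 \sqrt{5}\right)$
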